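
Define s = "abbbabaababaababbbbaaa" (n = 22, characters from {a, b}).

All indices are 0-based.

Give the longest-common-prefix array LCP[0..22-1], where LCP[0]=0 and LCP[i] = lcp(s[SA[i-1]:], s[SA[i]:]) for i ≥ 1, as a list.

sorted suffixes:
  #0 SA[0]=21  'a'
  #1 SA[1]=20  'aa'
  #2 SA[2]=19  'aaa'
  #3 SA[3]=6  'aababaababbbbaaa'
  #4 SA[4]=11  'aababbbbaaa'
  #5 SA[5]=4  'abaababaababbbbaaa'
  #6 SA[6]=9  'abaababbbbaaa'
  #7 SA[7]=7  'ababaababbbbaaa'
  #8 SA[8]=12  'ababbbbaaa'
  #9 SA[9]=0  'abbbabaababaababbbbaaa'
  #10 SA[10]=14  'abbbbaaa'
  #11 SA[11]=18  'baaa'
  #12 SA[12]=5  'baababaababbbbaaa'
  #13 SA[13]=10  'baababbbbaaa'
  #14 SA[14]=3  'babaababaababbbbaaa'
  #15 SA[15]=8  'babaababbbbaaa'
  #16 SA[16]=13  'babbbbaaa'
  #17 SA[17]=17  'bbaaa'
  #18 SA[18]=2  'bbabaababaababbbbaaa'
  #19 SA[19]=16  'bbbaaa'
  #20 SA[20]=1  'bbbabaababaababbbbaaa'
  #21 SA[21]=15  'bbbbaaa'

SA = [21, 20, 19, 6, 11, 4, 9, 7, 12, 0, 14, 18, 5, 10, 3, 8, 13, 17, 2, 16, 1, 15]
i: (SA[i-1],SA[i]) lcp shared
  1: (21,20) 1 'a'
  2: (20,19) 2 'aa'
  3: (19,6) 2 'aa'
  4: (6,11) 5 'aabab'
  5: (11,4) 1 'a'
  6: (4,9) 7 'abaabab'
  7: (9,7) 3 'aba'
  8: (7,12) 4 'abab'
  9: (12,0) 2 'ab'
  10: (0,14) 4 'abbb'
  11: (14,18) 0 ''
  12: (18,5) 3 'baa'
  13: (5,10) 6 'baabab'
  14: (10,3) 2 'ba'
  15: (3,8) 8 'babaabab'
  16: (8,13) 3 'bab'
  17: (13,17) 1 'b'
  18: (17,2) 3 'bba'
  19: (2,16) 2 'bb'
  20: (16,1) 4 'bbba'
  21: (1,15) 3 'bbb'

[0, 1, 2, 2, 5, 1, 7, 3, 4, 2, 4, 0, 3, 6, 2, 8, 3, 1, 3, 2, 4, 3]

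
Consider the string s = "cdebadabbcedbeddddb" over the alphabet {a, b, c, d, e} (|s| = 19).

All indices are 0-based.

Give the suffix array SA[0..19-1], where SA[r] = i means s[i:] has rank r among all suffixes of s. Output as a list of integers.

[6, 4, 18, 3, 7, 8, 12, 0, 9, 5, 17, 11, 16, 15, 14, 1, 2, 10, 13]

sorted suffixes:
  #0 SA[0]=6  'abbcedbeddddb'
  #1 SA[1]=4  'adabbcedbeddddb'
  #2 SA[2]=18  'b'
  #3 SA[3]=3  'badabbcedbeddddb'
  #4 SA[4]=7  'bbcedbeddddb'
  #5 SA[5]=8  'bcedbeddddb'
  #6 SA[6]=12  'beddddb'
  #7 SA[7]=0  'cdebadabbcedbeddddb'
  #8 SA[8]=9  'cedbeddddb'
  #9 SA[9]=5  'dabbcedbeddddb'
  #10 SA[10]=17  'db'
  #11 SA[11]=11  'dbeddddb'
  #12 SA[12]=16  'ddb'
  #13 SA[13]=15  'dddb'
  #14 SA[14]=14  'ddddb'
  #15 SA[15]=1  'debadabbcedbeddddb'
  #16 SA[16]=2  'ebadabbcedbeddddb'
  #17 SA[17]=10  'edbeddddb'
  #18 SA[18]=13  'eddddb'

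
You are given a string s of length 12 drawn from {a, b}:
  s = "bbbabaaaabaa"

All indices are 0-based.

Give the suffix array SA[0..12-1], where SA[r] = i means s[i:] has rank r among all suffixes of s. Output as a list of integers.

rank→(start, suffix):
  0 → (11, 'a')
  1 → (10, 'aa')
  2 → (5, 'aaaabaa')
  3 → (6, 'aaabaa')
  4 → (7, 'aabaa')
  5 → (8, 'abaa')
  6 → (3, 'abaaaabaa')
  7 → (9, 'baa')
  8 → (4, 'baaaabaa')
  9 → (2, 'babaaaabaa')
  10 → (1, 'bbabaaaabaa')
  11 → (0, 'bbbabaaaabaa')

[11, 10, 5, 6, 7, 8, 3, 9, 4, 2, 1, 0]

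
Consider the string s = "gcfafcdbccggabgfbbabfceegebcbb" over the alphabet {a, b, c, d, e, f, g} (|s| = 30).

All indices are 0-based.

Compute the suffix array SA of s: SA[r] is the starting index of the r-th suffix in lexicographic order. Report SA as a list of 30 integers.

[18, 12, 3, 29, 17, 28, 16, 26, 7, 19, 13, 27, 8, 5, 21, 1, 9, 6, 25, 22, 23, 2, 15, 4, 20, 11, 0, 24, 14, 10]

rank→(start, suffix):
  0 → (18, 'abfceegebcbb')
  1 → (12, 'abgfbbabfceegebcbb')
  2 → (3, 'afcdbccggabgfbbabfceegebcbb')
  3 → (29, 'b')
  4 → (17, 'babfceegebcbb')
  5 → (28, 'bb')
  6 → (16, 'bbabfceegebcbb')
  7 → (26, 'bcbb')
  8 → (7, 'bccggabgfbbabfceegebcbb')
  9 → (19, 'bfceegebcbb')
  10 → (13, 'bgfbbabfceegebcbb')
  11 → (27, 'cbb')
  12 → (8, 'ccggabgfbbabfceegebcbb')
  13 → (5, 'cdbccggabgfbbabfceegebcbb')
  14 → (21, 'ceegebcbb')
  15 → (1, 'cfafcdbccggabgfbbabfceegebcbb')
  16 → (9, 'cggabgfbbabfceegebcbb')
  17 → (6, 'dbccggabgfbbabfceegebcbb')
  18 → (25, 'ebcbb')
  19 → (22, 'eegebcbb')
  20 → (23, 'egebcbb')
  21 → (2, 'fafcdbccggabgfbbabfceegebcbb')
  22 → (15, 'fbbabfceegebcbb')
  23 → (4, 'fcdbccggabgfbbabfceegebcbb')
  24 → (20, 'fceegebcbb')
  25 → (11, 'gabgfbbabfceegebcbb')
  26 → (0, 'gcfafcdbccggabgfbbabfceegebcbb')
  27 → (24, 'gebcbb')
  28 → (14, 'gfbbabfceegebcbb')
  29 → (10, 'ggabgfbbabfceegebcbb')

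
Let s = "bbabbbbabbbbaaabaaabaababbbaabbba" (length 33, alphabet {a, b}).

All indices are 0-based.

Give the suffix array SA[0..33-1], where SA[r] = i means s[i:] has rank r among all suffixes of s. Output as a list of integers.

[32, 12, 16, 13, 17, 20, 27, 14, 18, 21, 28, 23, 7, 2, 31, 11, 15, 19, 26, 22, 6, 1, 30, 10, 25, 5, 0, 29, 9, 24, 4, 8, 3]

rank | idx | suffix
   0 |  32 | a
   1 |  12 | aaabaaabaababbbaabbba
   2 |  16 | aaabaababbbaabbba
   3 |  13 | aabaaabaababbbaabbba
   4 |  17 | aabaababbbaabbba
   5 |  20 | aababbbaabbba
   6 |  27 | aabbba
   7 |  14 | abaaabaababbbaabbba
   8 |  18 | abaababbbaabbba
   9 |  21 | ababbbaabbba
  10 |  28 | abbba
  11 |  23 | abbbaabbba
  12 |   7 | abbbbaaabaaabaababbbaabbba
  13 |   2 | abbbbabbbbaaabaaabaababbbaabbba
  14 |  31 | ba
  15 |  11 | baaabaaabaababbbaabbba
  16 |  15 | baaabaababbbaabbba
  17 |  19 | baababbbaabbba
  18 |  26 | baabbba
  19 |  22 | babbbaabbba
  20 |   6 | babbbbaaabaaabaababbbaabbba
  21 |   1 | babbbbabbbbaaabaaabaababbbaabbba
  22 |  30 | bba
  23 |  10 | bbaaabaaabaababbbaabbba
  24 |  25 | bbaabbba
  25 |   5 | bbabbbbaaabaaabaababbbaabbba
  26 |   0 | bbabbbbabbbbaaabaaabaababbbaabbba
  27 |  29 | bbba
  28 |   9 | bbbaaabaaabaababbbaabbba
  29 |  24 | bbbaabbba
  30 |   4 | bbbabbbbaaabaaabaababbbaabbba
  31 |   8 | bbbbaaabaaabaababbbaabbba
  32 |   3 | bbbbabbbbaaabaaabaababbbaabbba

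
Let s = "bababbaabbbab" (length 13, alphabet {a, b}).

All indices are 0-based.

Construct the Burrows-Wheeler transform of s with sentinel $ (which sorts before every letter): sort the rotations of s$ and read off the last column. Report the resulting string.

bbbbbaabb$aaba

rank  rotation        last
    0  $bababbaabbbab  b
    1  aabbbab$bababb  b
    2  ab$bababbaabbb  b
    3  ababbaabbbab$b  b
    4  abbaabbbab$bab  b
    5  abbbab$bababba  a
    6  b$bababbaabbba  a
    7  baabbbab$babab  b
    8  bab$bababbaabb  b
    9  bababbaabbbab$  $
   10  babbaabbbab$ba  a
   11  bbaabbbab$baba  a
   12  bbab$bababbaab  b
   13  bbbab$bababbaa  a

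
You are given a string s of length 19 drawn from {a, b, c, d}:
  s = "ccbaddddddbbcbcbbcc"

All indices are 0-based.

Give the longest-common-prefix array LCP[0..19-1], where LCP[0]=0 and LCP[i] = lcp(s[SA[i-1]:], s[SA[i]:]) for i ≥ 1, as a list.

sorted suffixes:
  #0 SA[0]=3  'addddddbbcbcbbcc'
  #1 SA[1]=2  'baddddddbbcbcbbcc'
  #2 SA[2]=10  'bbcbcbbcc'
  #3 SA[3]=15  'bbcc'
  #4 SA[4]=13  'bcbbcc'
  #5 SA[5]=11  'bcbcbbcc'
  #6 SA[6]=16  'bcc'
  #7 SA[7]=18  'c'
  #8 SA[8]=1  'cbaddddddbbcbcbbcc'
  #9 SA[9]=14  'cbbcc'
  #10 SA[10]=12  'cbcbbcc'
  #11 SA[11]=17  'cc'
  #12 SA[12]=0  'ccbaddddddbbcbcbbcc'
  #13 SA[13]=9  'dbbcbcbbcc'
  #14 SA[14]=8  'ddbbcbcbbcc'
  #15 SA[15]=7  'dddbbcbcbbcc'
  #16 SA[16]=6  'ddddbbcbcbbcc'
  #17 SA[17]=5  'dddddbbcbcbbcc'
  #18 SA[18]=4  'ddddddbbcbcbbcc'

SA = [3, 2, 10, 15, 13, 11, 16, 18, 1, 14, 12, 17, 0, 9, 8, 7, 6, 5, 4]
i: (SA[i-1],SA[i]) lcp shared
  1: (3,2) 0 ''
  2: (2,10) 1 'b'
  3: (10,15) 3 'bbc'
  4: (15,13) 1 'b'
  5: (13,11) 3 'bcb'
  6: (11,16) 2 'bc'
  7: (16,18) 0 ''
  8: (18,1) 1 'c'
  9: (1,14) 2 'cb'
  10: (14,12) 2 'cb'
  11: (12,17) 1 'c'
  12: (17,0) 2 'cc'
  13: (0,9) 0 ''
  14: (9,8) 1 'd'
  15: (8,7) 2 'dd'
  16: (7,6) 3 'ddd'
  17: (6,5) 4 'dddd'
  18: (5,4) 5 'ddddd'

[0, 0, 1, 3, 1, 3, 2, 0, 1, 2, 2, 1, 2, 0, 1, 2, 3, 4, 5]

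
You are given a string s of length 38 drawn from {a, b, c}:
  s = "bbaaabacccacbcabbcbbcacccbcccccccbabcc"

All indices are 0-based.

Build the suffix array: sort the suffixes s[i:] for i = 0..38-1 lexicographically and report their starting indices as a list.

[2, 3, 4, 14, 34, 10, 6, 21, 1, 33, 5, 0, 18, 15, 12, 19, 16, 35, 25, 37, 13, 9, 20, 32, 17, 11, 24, 36, 8, 31, 23, 7, 30, 22, 29, 28, 27, 26]

rank | idx | suffix
   0 |   2 | aaabacccacbcabbcbbcacccbcccccccbabcc
   1 |   3 | aabacccacbcabbcbbcacccbcccccccbabcc
   2 |   4 | abacccacbcabbcbbcacccbcccccccbabcc
   3 |  14 | abbcbbcacccbcccccccbabcc
   4 |  34 | abcc
   5 |  10 | acbcabbcbbcacccbcccccccbabcc
   6 |   6 | acccacbcabbcbbcacccbcccccccbabcc
   7 |  21 | acccbcccccccbabcc
   8 |   1 | baaabacccacbcabbcbbcacccbcccccccbabcc
   9 |  33 | babcc
  10 |   5 | bacccacbcabbcbbcacccbcccccccbabcc
  11 |   0 | bbaaabacccacbcabbcbbcacccbcccccccbabcc
  12 |  18 | bbcacccbcccccccbabcc
  13 |  15 | bbcbbcacccbcccccccbabcc
  14 |  12 | bcabbcbbcacccbcccccccbabcc
  15 |  19 | bcacccbcccccccbabcc
  16 |  16 | bcbbcacccbcccccccbabcc
  17 |  35 | bcc
  18 |  25 | bcccccccbabcc
  19 |  37 | c
  20 |  13 | cabbcbbcacccbcccccccbabcc
  21 |   9 | cacbcabbcbbcacccbcccccccbabcc
  22 |  20 | cacccbcccccccbabcc
  23 |  32 | cbabcc
  24 |  17 | cbbcacccbcccccccbabcc
  25 |  11 | cbcabbcbbcacccbcccccccbabcc
  26 |  24 | cbcccccccbabcc
  27 |  36 | cc
  28 |   8 | ccacbcabbcbbcacccbcccccccbabcc
  29 |  31 | ccbabcc
  30 |  23 | ccbcccccccbabcc
  31 |   7 | cccacbcabbcbbcacccbcccccccbabcc
  32 |  30 | cccbabcc
  33 |  22 | cccbcccccccbabcc
  34 |  29 | ccccbabcc
  35 |  28 | cccccbabcc
  36 |  27 | ccccccbabcc
  37 |  26 | cccccccbabcc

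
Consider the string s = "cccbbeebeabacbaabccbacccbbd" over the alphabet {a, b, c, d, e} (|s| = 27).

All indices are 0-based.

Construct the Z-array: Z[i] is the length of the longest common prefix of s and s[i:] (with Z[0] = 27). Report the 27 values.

Z[0]=27
i=1: fresh scan; Z[1]=2 scan→box=[1,3)
i=2: min(r-i=1, Z[1]=2)=1; Z[2]=1
i=3: fresh scan; Z[3]=0
i=4: fresh scan; Z[4]=0
i=5: fresh scan; Z[5]=0
i=6: fresh scan; Z[6]=0
i=7: fresh scan; Z[7]=0
i=8: fresh scan; Z[8]=0
i=9: fresh scan; Z[9]=0
i=10: fresh scan; Z[10]=0
i=11: fresh scan; Z[11]=0
i=12: fresh scan; Z[12]=1 scan→box=[12,13)
i=13: fresh scan; Z[13]=0
i=14: fresh scan; Z[14]=0
i=15: fresh scan; Z[15]=0
i=16: fresh scan; Z[16]=0
i=17: fresh scan; Z[17]=2 scan→box=[17,19)
i=18: min(r-i=1, Z[1]=2)=1; Z[18]=1
i=19: fresh scan; Z[19]=0
i=20: fresh scan; Z[20]=0
i=21: fresh scan; Z[21]=5 scan→box=[21,26)
i=22: min(r-i=4, Z[1]=2)=2; Z[22]=2
i=23: min(r-i=3, Z[2]=1)=1; Z[23]=1
i=24: min(r-i=2, Z[3]=0)=0; Z[24]=0
i=25: min(r-i=1, Z[4]=0)=0; Z[25]=0
i=26: fresh scan; Z[26]=0

[27, 2, 1, 0, 0, 0, 0, 0, 0, 0, 0, 0, 1, 0, 0, 0, 0, 2, 1, 0, 0, 5, 2, 1, 0, 0, 0]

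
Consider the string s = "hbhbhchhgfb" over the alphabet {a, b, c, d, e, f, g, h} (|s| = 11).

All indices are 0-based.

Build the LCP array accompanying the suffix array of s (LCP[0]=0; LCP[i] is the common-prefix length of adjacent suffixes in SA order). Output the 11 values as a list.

[0, 1, 2, 0, 0, 0, 0, 3, 1, 1, 1]

rank→(start, suffix):
  0 → (10, 'b')
  1 → (1, 'bhbhchhgfb')
  2 → (3, 'bhchhgfb')
  3 → (5, 'chhgfb')
  4 → (9, 'fb')
  5 → (8, 'gfb')
  6 → (0, 'hbhbhchhgfb')
  7 → (2, 'hbhchhgfb')
  8 → (4, 'hchhgfb')
  9 → (7, 'hgfb')
  10 → (6, 'hhgfb')

SA = [10, 1, 3, 5, 9, 8, 0, 2, 4, 7, 6]
i: (SA[i-1],SA[i]) lcp shared
  1: (10,1) 1 'b'
  2: (1,3) 2 'bh'
  3: (3,5) 0 ''
  4: (5,9) 0 ''
  5: (9,8) 0 ''
  6: (8,0) 0 ''
  7: (0,2) 3 'hbh'
  8: (2,4) 1 'h'
  9: (4,7) 1 'h'
  10: (7,6) 1 'h'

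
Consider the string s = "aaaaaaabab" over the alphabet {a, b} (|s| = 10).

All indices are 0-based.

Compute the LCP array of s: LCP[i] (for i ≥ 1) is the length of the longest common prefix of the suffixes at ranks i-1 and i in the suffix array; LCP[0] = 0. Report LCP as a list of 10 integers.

rank | idx | suffix
   0 |   0 | aaaaaaabab
   1 |   1 | aaaaaabab
   2 |   2 | aaaaabab
   3 |   3 | aaaabab
   4 |   4 | aaabab
   5 |   5 | aabab
   6 |   8 | ab
   7 |   6 | abab
   8 |   9 | b
   9 |   7 | bab

SA = [0, 1, 2, 3, 4, 5, 8, 6, 9, 7]
rank  pair      lcp
   1  s[0:],s[1:]  6  'aaaaaa'
   2  s[1:],s[2:]  5  'aaaaa'
   3  s[2:],s[3:]  4  'aaaa'
   4  s[3:],s[4:]  3  'aaa'
   5  s[4:],s[5:]  2  'aa'
   6  s[5:],s[8:]  1  'a'
   7  s[8:],s[6:]  2  'ab'
   8  s[6:],s[9:]  0  ''
   9  s[9:],s[7:]  1  'b'

[0, 6, 5, 4, 3, 2, 1, 2, 0, 1]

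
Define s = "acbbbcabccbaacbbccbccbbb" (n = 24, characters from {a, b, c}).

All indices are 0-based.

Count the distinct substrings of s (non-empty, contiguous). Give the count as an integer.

252

sorted suffixes:
  #0 SA[0]=11  'aacbbccbccbbb'
  #1 SA[1]=6  'abccbaacbbccbccbbb'
  #2 SA[2]=0  'acbbbcabccbaacbbccbccbbb'
  #3 SA[3]=12  'acbbccbccbbb'
  #4 SA[4]=23  'b'
  #5 SA[5]=10  'baacbbccbccbbb'
  #6 SA[6]=22  'bb'
  #7 SA[7]=21  'bbb'
  #8 SA[8]=2  'bbbcabccbaacbbccbccbbb'
  #9 SA[9]=3  'bbcabccbaacbbccbccbbb'
  #10 SA[10]=14  'bbccbccbbb'
  #11 SA[11]=4  'bcabccbaacbbccbccbbb'
  #12 SA[12]=7  'bccbaacbbccbccbbb'
  #13 SA[13]=18  'bccbbb'
  #14 SA[14]=15  'bccbccbbb'
  #15 SA[15]=5  'cabccbaacbbccbccbbb'
  #16 SA[16]=9  'cbaacbbccbccbbb'
  #17 SA[17]=20  'cbbb'
  #18 SA[18]=1  'cbbbcabccbaacbbccbccbbb'
  #19 SA[19]=13  'cbbccbccbbb'
  #20 SA[20]=17  'cbccbbb'
  #21 SA[21]=8  'ccbaacbbccbccbbb'
  #22 SA[22]=19  'ccbbb'
  #23 SA[23]=16  'ccbccbbb'

SA = [11, 6, 0, 12, 23, 10, 22, 21, 2, 3, 14, 4, 7, 18, 15, 5, 9, 20, 1, 13, 17, 8, 19, 16]
[i] adj suffixes → lcp
  [1] 11/6 → 1 ('a')
  [2] 6/0 → 1 ('a')
  [3] 0/12 → 4 ('acbb')
  [4] 12/23 → 0 ('')
  [5] 23/10 → 1 ('b')
  [6] 10/22 → 1 ('b')
  [7] 22/21 → 2 ('bb')
  [8] 21/2 → 3 ('bbb')
  [9] 2/3 → 2 ('bb')
  [10] 3/14 → 3 ('bbc')
  [11] 14/4 → 1 ('b')
  [12] 4/7 → 2 ('bc')
  [13] 7/18 → 4 ('bccb')
  [14] 18/15 → 4 ('bccb')
  [15] 15/5 → 0 ('')
  [16] 5/9 → 1 ('c')
  [17] 9/20 → 2 ('cb')
  [18] 20/1 → 4 ('cbbb')
  [19] 1/13 → 3 ('cbb')
  [20] 13/17 → 2 ('cb')
  [21] 17/8 → 1 ('c')
  [22] 8/19 → 3 ('ccb')
  [23] 19/16 → 3 ('ccb')

n(n+1)/2 = 24·25/2 = 300
Σ LCP = 0 + 1 + 1 + 4 + 0 + 1 + 1 + 2 + 3 + 2 + 3 + 1 + 2 + 4 + 4 + 0 + 1 + 2 + 4 + 3 + 2 + 1 + 3 + 3 = 48
distinct = 300 − 48 = 252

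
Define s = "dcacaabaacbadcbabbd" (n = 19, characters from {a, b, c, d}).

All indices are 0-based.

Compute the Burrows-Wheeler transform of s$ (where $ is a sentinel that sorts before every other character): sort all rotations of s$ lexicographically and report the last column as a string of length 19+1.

dcbabcabaccabaddab$a

rank  rotation              last
    0  $dcacaabaacbadcbabbd  d
    1  aabaacbadcbabbd$dcac  c
    2  aacbadcbabbd$dcacaab  b
    3  abaacbadcbabbd$dcaca  a
    4  abbd$dcacaabaacbadcb  b
    5  acaabaacbadcbabbd$dc  c
    6  acbadcbabbd$dcacaaba  a
    7  adcbabbd$dcacaabaacb  b
    8  baacbadcbabbd$dcacaa  a
    9  babbd$dcacaabaacbadc  c
   10  badcbabbd$dcacaabaac  c
   11  bbd$dcacaabaacbadcba  a
   12  bd$dcacaabaacbadcbab  b
   13  caabaacbadcbabbd$dca  a
   14  cacaabaacbadcbabbd$d  d
   15  cbabbd$dcacaabaacbad  d
   16  cbadcbabbd$dcacaabaa  a
   17  d$dcacaabaacbadcbabb  b
   18  dcacaabaacbadcbabbd$  $
   19  dcbabbd$dcacaabaacba  a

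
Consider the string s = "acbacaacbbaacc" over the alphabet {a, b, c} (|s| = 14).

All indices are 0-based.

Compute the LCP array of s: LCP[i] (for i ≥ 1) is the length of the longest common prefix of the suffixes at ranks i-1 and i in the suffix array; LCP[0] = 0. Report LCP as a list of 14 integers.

sorted suffixes:
  #0 SA[0]=5  'aacbbaacc'
  #1 SA[1]=10  'aacc'
  #2 SA[2]=3  'acaacbbaacc'
  #3 SA[3]=0  'acbacaacbbaacc'
  #4 SA[4]=6  'acbbaacc'
  #5 SA[5]=11  'acc'
  #6 SA[6]=9  'baacc'
  #7 SA[7]=2  'bacaacbbaacc'
  #8 SA[8]=8  'bbaacc'
  #9 SA[9]=13  'c'
  #10 SA[10]=4  'caacbbaacc'
  #11 SA[11]=1  'cbacaacbbaacc'
  #12 SA[12]=7  'cbbaacc'
  #13 SA[13]=12  'cc'

SA = [5, 10, 3, 0, 6, 11, 9, 2, 8, 13, 4, 1, 7, 12]
rank  pair      lcp
   1  s[5:],s[10:]  3  'aac'
   2  s[10:],s[3:]  1  'a'
   3  s[3:],s[0:]  2  'ac'
   4  s[0:],s[6:]  3  'acb'
   5  s[6:],s[11:]  2  'ac'
   6  s[11:],s[9:]  0  ''
   7  s[9:],s[2:]  2  'ba'
   8  s[2:],s[8:]  1  'b'
   9  s[8:],s[13:]  0  ''
  10  s[13:],s[4:]  1  'c'
  11  s[4:],s[1:]  1  'c'
  12  s[1:],s[7:]  2  'cb'
  13  s[7:],s[12:]  1  'c'

[0, 3, 1, 2, 3, 2, 0, 2, 1, 0, 1, 1, 2, 1]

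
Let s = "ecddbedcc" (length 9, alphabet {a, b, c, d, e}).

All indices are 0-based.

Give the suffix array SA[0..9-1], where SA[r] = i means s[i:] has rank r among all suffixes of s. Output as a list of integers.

[4, 8, 7, 1, 3, 6, 2, 0, 5]

rank→(start, suffix):
  0 → (4, 'bedcc')
  1 → (8, 'c')
  2 → (7, 'cc')
  3 → (1, 'cddbedcc')
  4 → (3, 'dbedcc')
  5 → (6, 'dcc')
  6 → (2, 'ddbedcc')
  7 → (0, 'ecddbedcc')
  8 → (5, 'edcc')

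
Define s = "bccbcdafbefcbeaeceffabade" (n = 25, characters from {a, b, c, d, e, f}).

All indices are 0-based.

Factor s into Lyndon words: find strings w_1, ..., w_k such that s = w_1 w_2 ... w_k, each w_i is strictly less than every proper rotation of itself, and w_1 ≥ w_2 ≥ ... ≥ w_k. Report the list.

emit factor 1: 'bccbcd' (i=0, period=6)
emit factor 2: 'afbefcbe' (i=6, period=8)
emit factor 3: 'aeceff' (i=14, period=6)
emit factor 4: 'abade' (i=20, period=5)

["bccbcd", "afbefcbe", "aeceff", "abade"]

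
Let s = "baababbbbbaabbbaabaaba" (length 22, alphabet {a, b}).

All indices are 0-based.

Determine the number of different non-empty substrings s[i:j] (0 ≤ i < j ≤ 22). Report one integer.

189

sorted suffixes:
  #0 SA[0]=21  'a'
  #1 SA[1]=18  'aaba'
  #2 SA[2]=15  'aabaaba'
  #3 SA[3]=1  'aababbbbbaabbbaabaaba'
  #4 SA[4]=10  'aabbbaabaaba'
  #5 SA[5]=19  'aba'
  #6 SA[6]=16  'abaaba'
  #7 SA[7]=2  'ababbbbbaabbbaabaaba'
  #8 SA[8]=11  'abbbaabaaba'
  #9 SA[9]=4  'abbbbbaabbbaabaaba'
  #10 SA[10]=20  'ba'
  #11 SA[11]=17  'baaba'
  #12 SA[12]=14  'baabaaba'
  #13 SA[13]=0  'baababbbbbaabbbaabaaba'
  #14 SA[14]=9  'baabbbaabaaba'
  #15 SA[15]=3  'babbbbbaabbbaabaaba'
  #16 SA[16]=13  'bbaabaaba'
  #17 SA[17]=8  'bbaabbbaabaaba'
  #18 SA[18]=12  'bbbaabaaba'
  #19 SA[19]=7  'bbbaabbbaabaaba'
  #20 SA[20]=6  'bbbbaabbbaabaaba'
  #21 SA[21]=5  'bbbbbaabbbaabaaba'

SA = [21, 18, 15, 1, 10, 19, 16, 2, 11, 4, 20, 17, 14, 0, 9, 3, 13, 8, 12, 7, 6, 5]
[i] adj suffixes → lcp
  [1] 21/18 → 1 ('a')
  [2] 18/15 → 4 ('aaba')
  [3] 15/1 → 4 ('aaba')
  [4] 1/10 → 3 ('aab')
  [5] 10/19 → 1 ('a')
  [6] 19/16 → 3 ('aba')
  [7] 16/2 → 3 ('aba')
  [8] 2/11 → 2 ('ab')
  [9] 11/4 → 4 ('abbb')
  [10] 4/20 → 0 ('')
  [11] 20/17 → 2 ('ba')
  [12] 17/14 → 5 ('baaba')
  [13] 14/0 → 5 ('baaba')
  [14] 0/9 → 4 ('baab')
  [15] 9/3 → 2 ('ba')
  [16] 3/13 → 1 ('b')
  [17] 13/8 → 5 ('bbaab')
  [18] 8/12 → 2 ('bb')
  [19] 12/7 → 6 ('bbbaab')
  [20] 7/6 → 3 ('bbb')
  [21] 6/5 → 4 ('bbbb')

n(n+1)/2 = 22·23/2 = 253
Σ LCP = 0 + 1 + 4 + 4 + 3 + 1 + 3 + 3 + 2 + 4 + 0 + 2 + 5 + 5 + 4 + 2 + 1 + 5 + 2 + 6 + 3 + 4 = 64
distinct = 253 − 64 = 189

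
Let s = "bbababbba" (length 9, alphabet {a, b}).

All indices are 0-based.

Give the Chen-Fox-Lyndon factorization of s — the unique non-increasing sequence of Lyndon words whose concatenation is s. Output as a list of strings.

emit factor 1: 'b' (i=0, period=1)
emit factor 2: 'b' (i=1, period=1)
emit factor 3: 'ababbb' (i=2, period=6)
emit factor 4: 'a' (i=8, period=1)

["b", "b", "ababbb", "a"]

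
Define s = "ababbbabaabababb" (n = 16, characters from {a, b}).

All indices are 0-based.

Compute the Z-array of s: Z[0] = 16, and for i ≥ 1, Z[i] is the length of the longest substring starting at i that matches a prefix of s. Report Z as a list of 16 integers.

Z[0]=16
i=1: i≥r, start 0; Z[1]=0
i=2: i≥r, start 0; Z[2]=2 extend→box=[2,4)
i=3: min(r-i=1, Z[1]=0)=0; Z[3]=0
i=4: i≥r, start 0; Z[4]=0
i=5: i≥r, start 0; Z[5]=0
i=6: i≥r, start 0; Z[6]=3 extend→box=[6,9)
i=7: min(r-i=2, Z[1]=0)=0; Z[7]=0
i=8: min(r-i=1, Z[2]=2)=1; Z[8]=1
i=9: i≥r, start 0; Z[9]=4 extend→box=[9,13)
i=10: min(r-i=3, Z[1]=0)=0; Z[10]=0
i=11: min(r-i=2, Z[2]=2)=2; Z[11]=5 extend→box=[11,16)
i=12: min(r-i=4, Z[1]=0)=0; Z[12]=0
i=13: min(r-i=3, Z[2]=2)=2; Z[13]=2
i=14: min(r-i=2, Z[3]=0)=0; Z[14]=0
i=15: min(r-i=1, Z[4]=0)=0; Z[15]=0

[16, 0, 2, 0, 0, 0, 3, 0, 1, 4, 0, 5, 0, 2, 0, 0]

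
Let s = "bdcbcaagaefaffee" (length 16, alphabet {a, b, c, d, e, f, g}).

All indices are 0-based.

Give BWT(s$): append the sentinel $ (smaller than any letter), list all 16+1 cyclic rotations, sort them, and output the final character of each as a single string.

rank  rotation           last
    0  $bdcbcaagaefaffee  e
    1  aagaefaffee$bdcbc  c
    2  aefaffee$bdcbcaag  g
    3  affee$bdcbcaagaef  f
    4  agaefaffee$bdcbca  a
    5  bcaagaefaffee$bdc  c
    6  bdcbcaagaefaffee$  $
    7  caagaefaffee$bdcb  b
    8  cbcaagaefaffee$bd  d
    9  dcbcaagaefaffee$b  b
   10  e$bdcbcaagaefaffe  e
   11  ee$bdcbcaagaefaff  f
   12  efaffee$bdcbcaaga  a
   13  faffee$bdcbcaagae  e
   14  fee$bdcbcaagaefaf  f
   15  ffee$bdcbcaagaefa  a
   16  gaefaffee$bdcbcaa  a

ecgfac$bdbefaefaa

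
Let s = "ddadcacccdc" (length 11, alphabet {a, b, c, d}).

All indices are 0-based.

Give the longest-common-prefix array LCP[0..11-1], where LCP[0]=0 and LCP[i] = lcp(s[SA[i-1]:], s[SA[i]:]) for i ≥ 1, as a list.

[0, 1, 0, 1, 1, 2, 1, 0, 1, 2, 1]

rank→(start, suffix):
  0 → (5, 'acccdc')
  1 → (2, 'adcacccdc')
  2 → (10, 'c')
  3 → (4, 'cacccdc')
  4 → (6, 'cccdc')
  5 → (7, 'ccdc')
  6 → (8, 'cdc')
  7 → (1, 'dadcacccdc')
  8 → (9, 'dc')
  9 → (3, 'dcacccdc')
  10 → (0, 'ddadcacccdc')

SA = [5, 2, 10, 4, 6, 7, 8, 1, 9, 3, 0]
i: (SA[i-1],SA[i]) lcp shared
  1: (5,2) 1 'a'
  2: (2,10) 0 ''
  3: (10,4) 1 'c'
  4: (4,6) 1 'c'
  5: (6,7) 2 'cc'
  6: (7,8) 1 'c'
  7: (8,1) 0 ''
  8: (1,9) 1 'd'
  9: (9,3) 2 'dc'
  10: (3,0) 1 'd'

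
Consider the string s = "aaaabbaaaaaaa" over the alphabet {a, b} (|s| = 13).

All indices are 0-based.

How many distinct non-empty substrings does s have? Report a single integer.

rank | idx | suffix
   0 |  12 | a
   1 |  11 | aa
   2 |  10 | aaa
   3 |   9 | aaaa
   4 |   8 | aaaaa
   5 |   7 | aaaaaa
   6 |   6 | aaaaaaa
   7 |   0 | aaaabbaaaaaaa
   8 |   1 | aaabbaaaaaaa
   9 |   2 | aabbaaaaaaa
  10 |   3 | abbaaaaaaa
  11 |   5 | baaaaaaa
  12 |   4 | bbaaaaaaa

SA = [12, 11, 10, 9, 8, 7, 6, 0, 1, 2, 3, 5, 4]
i: (SA[i-1],SA[i]) lcp shared
  1: (12,11) 1 'a'
  2: (11,10) 2 'aa'
  3: (10,9) 3 'aaa'
  4: (9,8) 4 'aaaa'
  5: (8,7) 5 'aaaaa'
  6: (7,6) 6 'aaaaaa'
  7: (6,0) 4 'aaaa'
  8: (0,1) 3 'aaa'
  9: (1,2) 2 'aa'
  10: (2,3) 1 'a'
  11: (3,5) 0 ''
  12: (5,4) 1 'b'

n(n+1)/2 = 13·14/2 = 91
Σ LCP = 0 + 1 + 2 + 3 + 4 + 5 + 6 + 4 + 3 + 2 + 1 + 0 + 1 = 32
distinct = 91 − 32 = 59

59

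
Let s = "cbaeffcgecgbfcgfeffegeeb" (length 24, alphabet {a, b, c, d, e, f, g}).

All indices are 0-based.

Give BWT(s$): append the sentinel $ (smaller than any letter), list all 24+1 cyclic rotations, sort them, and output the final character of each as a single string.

bbecg$effeggafffbgfeeccec

rank  rotation                   last
    0  $cbaeffcgecgbfcgfeffegeeb  b
    1  aeffcgecgbfcgfeffegeeb$cb  b
    2  b$cbaeffcgecgbfcgfeffegee  e
    3  baeffcgecgbfcgfeffegeeb$c  c
    4  bfcgfeffegeeb$cbaeffcgecg  g
    5  cbaeffcgecgbfcgfeffegeeb$  $
    6  cgbfcgfeffegeeb$cbaeffcge  e
    7  cgecgbfcgfeffegeeb$cbaeff  f
    8  cgfeffegeeb$cbaeffcgecgbf  f
    9  eb$cbaeffcgecgbfcgfeffege  e
   10  ecgbfcgfeffegeeb$cbaeffcg  g
   11  eeb$cbaeffcgecgbfcgfeffeg  g
   12  effcgecgbfcgfeffegeeb$cba  a
   13  effegeeb$cbaeffcgecgbfcgf  f
   14  egeeb$cbaeffcgecgbfcgfeff  f
   15  fcgecgbfcgfeffegeeb$cbaef  f
   16  fcgfeffegeeb$cbaeffcgecgb  b
   17  feffegeeb$cbaeffcgecgbfcg  g
   18  fegeeb$cbaeffcgecgbfcgfef  f
   19  ffcgecgbfcgfeffegeeb$cbae  e
   20  ffegeeb$cbaeffcgecgbfcgfe  e
   21  gbfcgfeffegeeb$cbaeffcgec  c
   22  gecgbfcgfeffegeeb$cbaeffc  c
   23  geeb$cbaeffcgecgbfcgfeffe  e
   24  gfeffegeeb$cbaeffcgecgbfc  c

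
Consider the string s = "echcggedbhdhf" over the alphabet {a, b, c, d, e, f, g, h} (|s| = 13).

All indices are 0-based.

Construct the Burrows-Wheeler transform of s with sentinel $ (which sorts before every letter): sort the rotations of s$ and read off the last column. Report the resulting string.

rank  rotation        last
    0  $echcggedbhdhf  f
    1  bhdhf$echcgged  d
    2  cggedbhdhf$ech  h
    3  chcggedbhdhf$e  e
    4  dbhdhf$echcgge  e
    5  dhf$echcggedbh  h
    6  echcggedbhdhf$  $
    7  edbhdhf$echcgg  g
    8  f$echcggedbhdh  h
    9  gedbhdhf$echcg  g
   10  ggedbhdhf$echc  c
   11  hcggedbhdhf$ec  c
   12  hdhf$echcggedb  b
   13  hf$echcggedbhd  d

fdheeh$ghgccbd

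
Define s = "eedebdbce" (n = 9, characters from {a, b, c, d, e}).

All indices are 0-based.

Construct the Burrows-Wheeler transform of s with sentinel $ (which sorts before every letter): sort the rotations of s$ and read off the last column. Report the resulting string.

rank  rotation    last
    0  $eedebdbce  e
    1  bce$eedebd  d
    2  bdbce$eede  e
    3  ce$eedebdb  b
    4  dbce$eedeb  b
    5  debdbce$ee  e
    6  e$eedebdbc  c
    7  ebdbce$eed  d
    8  edebdbce$e  e
    9  eedebdbce$  $

edebbecde$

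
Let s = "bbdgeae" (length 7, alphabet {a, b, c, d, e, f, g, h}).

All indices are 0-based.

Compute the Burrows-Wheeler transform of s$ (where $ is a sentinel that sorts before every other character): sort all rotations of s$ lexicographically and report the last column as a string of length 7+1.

ee$bbagd

rank  rotation  last
    0  $bbdgeae  e
    1  ae$bbdge  e
    2  bbdgeae$  $
    3  bdgeae$b  b
    4  dgeae$bb  b
    5  e$bbdgea  a
    6  eae$bbdg  g
    7  geae$bbd  d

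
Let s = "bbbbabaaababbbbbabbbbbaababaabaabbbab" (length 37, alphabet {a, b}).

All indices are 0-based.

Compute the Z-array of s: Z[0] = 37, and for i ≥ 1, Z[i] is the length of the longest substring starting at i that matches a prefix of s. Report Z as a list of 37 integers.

Z[0]=37
i=1: fresh scan; Z[1]=3 extend→box=[1,4)
i=2: min(r-i=2, Z[1]=3)=2; Z[2]=2
i=3: min(r-i=1, Z[2]=2)=1; Z[3]=1
i=4: fresh scan; Z[4]=0
i=5: fresh scan; Z[5]=1 extend→box=[5,6)
i=6: fresh scan; Z[6]=0
i=7: fresh scan; Z[7]=0
i=8: fresh scan; Z[8]=0
i=9: fresh scan; Z[9]=1 extend→box=[9,10)
i=10: fresh scan; Z[10]=0
i=11: fresh scan; Z[11]=4 extend→box=[11,15)
i=12: min(r-i=3, Z[1]=3)=3; Z[12]=6 extend→box=[12,18)
i=13: min(r-i=5, Z[1]=3)=3; Z[13]=3
i=14: min(r-i=4, Z[2]=2)=2; Z[14]=2
i=15: min(r-i=3, Z[3]=1)=1; Z[15]=1
i=16: min(r-i=2, Z[4]=0)=0; Z[16]=0
i=17: min(r-i=1, Z[5]=1)=1; Z[17]=4 extend→box=[17,21)
i=18: min(r-i=3, Z[1]=3)=3; Z[18]=5 extend→box=[18,23)
i=19: min(r-i=4, Z[1]=3)=3; Z[19]=3
i=20: min(r-i=3, Z[2]=2)=2; Z[20]=2
i=21: min(r-i=2, Z[3]=1)=1; Z[21]=1
i=22: min(r-i=1, Z[4]=0)=0; Z[22]=0
i=23: fresh scan; Z[23]=0
i=24: fresh scan; Z[24]=1 extend→box=[24,25)
i=25: fresh scan; Z[25]=0
i=26: fresh scan; Z[26]=1 extend→box=[26,27)
i=27: fresh scan; Z[27]=0
i=28: fresh scan; Z[28]=0
i=29: fresh scan; Z[29]=1 extend→box=[29,30)
i=30: fresh scan; Z[30]=0
i=31: fresh scan; Z[31]=0
i=32: fresh scan; Z[32]=3 extend→box=[32,35)
i=33: min(r-i=2, Z[1]=3)=2; Z[33]=2
i=34: min(r-i=1, Z[2]=2)=1; Z[34]=1
i=35: fresh scan; Z[35]=0
i=36: fresh scan; Z[36]=1 extend→box=[36,37)

[37, 3, 2, 1, 0, 1, 0, 0, 0, 1, 0, 4, 6, 3, 2, 1, 0, 4, 5, 3, 2, 1, 0, 0, 1, 0, 1, 0, 0, 1, 0, 0, 3, 2, 1, 0, 1]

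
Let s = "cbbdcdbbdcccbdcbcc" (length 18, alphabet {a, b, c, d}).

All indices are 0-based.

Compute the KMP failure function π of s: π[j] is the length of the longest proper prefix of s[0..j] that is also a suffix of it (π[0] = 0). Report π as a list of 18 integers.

[0, 0, 0, 0, 1, 0, 0, 0, 0, 1, 1, 1, 2, 0, 1, 2, 1, 1]

π[0] = 0
j=1 s[j]='b': π[1]=0 (border '')
j=2 s[j]='b': π[2]=0 (border '')
j=3 s[j]='d': π[3]=0 (border '')
j=4 s[j]='c': π[4]=1 (border 'c')
j=5 s[j]='d': k: 1→0; π[5]=0 (border '')
j=6 s[j]='b': π[6]=0 (border '')
j=7 s[j]='b': π[7]=0 (border '')
j=8 s[j]='d': π[8]=0 (border '')
j=9 s[j]='c': π[9]=1 (border 'c')
j=10 s[j]='c': k: 1→0; π[10]=1 (border 'c')
j=11 s[j]='c': k: 1→0; π[11]=1 (border 'c')
j=12 s[j]='b': π[12]=2 (border 'cb')
j=13 s[j]='d': k: 2→0; π[13]=0 (border '')
j=14 s[j]='c': π[14]=1 (border 'c')
j=15 s[j]='b': π[15]=2 (border 'cb')
j=16 s[j]='c': k: 2→0; π[16]=1 (border 'c')
j=17 s[j]='c': k: 1→0; π[17]=1 (border 'c')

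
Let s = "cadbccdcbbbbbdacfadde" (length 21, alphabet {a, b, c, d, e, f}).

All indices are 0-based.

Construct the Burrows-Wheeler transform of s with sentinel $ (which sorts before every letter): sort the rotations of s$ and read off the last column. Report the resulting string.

rank  rotation                last
    0  $cadbccdcbbbbbdacfadde  e
    1  acfadde$cadbccdcbbbbbd  d
    2  adbccdcbbbbbdacfadde$c  c
    3  adde$cadbccdcbbbbbdacf  f
    4  bbbbbdacfadde$cadbccdc  c
    5  bbbbdacfadde$cadbccdcb  b
    6  bbbdacfadde$cadbccdcbb  b
    7  bbdacfadde$cadbccdcbbb  b
    8  bccdcbbbbbdacfadde$cad  d
    9  bdacfadde$cadbccdcbbbb  b
   10  cadbccdcbbbbbdacfadde$  $
   11  cbbbbbdacfadde$cadbccd  d
   12  ccdcbbbbbdacfadde$cadb  b
   13  cdcbbbbbdacfadde$cadbc  c
   14  cfadde$cadbccdcbbbbbda  a
   15  dacfadde$cadbccdcbbbbb  b
   16  dbccdcbbbbbdacfadde$ca  a
   17  dcbbbbbdacfadde$cadbcc  c
   18  dde$cadbccdcbbbbbdacfa  a
   19  de$cadbccdcbbbbbdacfad  d
   20  e$cadbccdcbbbbbdacfadd  d
   21  fadde$cadbccdcbbbbbdac  c

edcfcbbbdb$dbcabacaddc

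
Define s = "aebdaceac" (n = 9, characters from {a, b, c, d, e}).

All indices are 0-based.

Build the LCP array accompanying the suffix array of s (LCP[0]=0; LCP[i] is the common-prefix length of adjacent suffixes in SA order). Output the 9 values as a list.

[0, 2, 1, 0, 0, 1, 0, 0, 1]

rank→(start, suffix):
  0 → (7, 'ac')
  1 → (4, 'aceac')
  2 → (0, 'aebdaceac')
  3 → (2, 'bdaceac')
  4 → (8, 'c')
  5 → (5, 'ceac')
  6 → (3, 'daceac')
  7 → (6, 'eac')
  8 → (1, 'ebdaceac')

SA = [7, 4, 0, 2, 8, 5, 3, 6, 1]
[i] adj suffixes → lcp
  [1] 7/4 → 2 ('ac')
  [2] 4/0 → 1 ('a')
  [3] 0/2 → 0 ('')
  [4] 2/8 → 0 ('')
  [5] 8/5 → 1 ('c')
  [6] 5/3 → 0 ('')
  [7] 3/6 → 0 ('')
  [8] 6/1 → 1 ('e')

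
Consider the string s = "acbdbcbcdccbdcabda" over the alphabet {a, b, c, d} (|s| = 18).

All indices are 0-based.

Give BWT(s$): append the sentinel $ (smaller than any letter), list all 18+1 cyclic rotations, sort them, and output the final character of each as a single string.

adc$dcaccdbacdbbbbc

rank  rotation             last
    0  $acbdbcbcdccbdcabda  a
    1  a$acbdbcbcdccbdcabd  d
    2  abda$acbdbcbcdccbdc  c
    3  acbdbcbcdccbdcabda$  $
    4  bcbcdccbdcabda$acbd  d
    5  bcdccbdcabda$acbdbc  c
    6  bda$acbdbcbcdccbdca  a
    7  bdbcbcdccbdcabda$ac  c
    8  bdcabda$acbdbcbcdcc  c
    9  cabda$acbdbcbcdccbd  d
   10  cbcdccbdcabda$acbdb  b
   11  cbdbcbcdccbdcabda$a  a
   12  cbdcabda$acbdbcbcdc  c
   13  ccbdcabda$acbdbcbcd  d
   14  cdccbdcabda$acbdbcb  b
   15  da$acbdbcbcdccbdcab  b
   16  dbcbcdccbdcabda$acb  b
   17  dcabda$acbdbcbcdccb  b
   18  dccbdcabda$acbdbcbc  c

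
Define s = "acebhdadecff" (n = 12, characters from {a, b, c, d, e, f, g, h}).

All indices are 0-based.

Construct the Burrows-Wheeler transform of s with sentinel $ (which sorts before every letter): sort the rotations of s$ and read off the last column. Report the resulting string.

f$deaehacdfcb

rank  rotation       last
    0  $acebhdadecff  f
    1  acebhdadecff$  $
    2  adecff$acebhd  d
    3  bhdadecff$ace  e
    4  cebhdadecff$a  a
    5  cff$acebhdade  e
    6  dadecff$acebh  h
    7  decff$acebhda  a
    8  ebhdadecff$ac  c
    9  ecff$acebhdad  d
   10  f$acebhdadecf  f
   11  ff$acebhdadec  c
   12  hdadecff$aceb  b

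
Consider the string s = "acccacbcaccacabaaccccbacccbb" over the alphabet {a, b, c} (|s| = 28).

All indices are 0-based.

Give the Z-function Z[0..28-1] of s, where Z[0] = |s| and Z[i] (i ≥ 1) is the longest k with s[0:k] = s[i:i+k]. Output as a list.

[28, 0, 0, 0, 2, 0, 0, 0, 3, 0, 0, 2, 0, 1, 0, 1, 4, 0, 0, 0, 0, 0, 4, 0, 0, 0, 0, 0]

Z[0]=28
i=1: fresh scan; Z[1]=0
i=2: fresh scan; Z[2]=0
i=3: fresh scan; Z[3]=0
i=4: fresh scan; Z[4]=2 extend→box=[4,6)
i=5: min(r-i=1, Z[1]=0)=0; Z[5]=0
i=6: fresh scan; Z[6]=0
i=7: fresh scan; Z[7]=0
i=8: fresh scan; Z[8]=3 extend→box=[8,11)
i=9: min(r-i=2, Z[1]=0)=0; Z[9]=0
i=10: min(r-i=1, Z[2]=0)=0; Z[10]=0
i=11: fresh scan; Z[11]=2 extend→box=[11,13)
i=12: min(r-i=1, Z[1]=0)=0; Z[12]=0
i=13: fresh scan; Z[13]=1 extend→box=[13,14)
i=14: fresh scan; Z[14]=0
i=15: fresh scan; Z[15]=1 extend→box=[15,16)
i=16: fresh scan; Z[16]=4 extend→box=[16,20)
i=17: min(r-i=3, Z[1]=0)=0; Z[17]=0
i=18: min(r-i=2, Z[2]=0)=0; Z[18]=0
i=19: min(r-i=1, Z[3]=0)=0; Z[19]=0
i=20: fresh scan; Z[20]=0
i=21: fresh scan; Z[21]=0
i=22: fresh scan; Z[22]=4 extend→box=[22,26)
i=23: min(r-i=3, Z[1]=0)=0; Z[23]=0
i=24: min(r-i=2, Z[2]=0)=0; Z[24]=0
i=25: min(r-i=1, Z[3]=0)=0; Z[25]=0
i=26: fresh scan; Z[26]=0
i=27: fresh scan; Z[27]=0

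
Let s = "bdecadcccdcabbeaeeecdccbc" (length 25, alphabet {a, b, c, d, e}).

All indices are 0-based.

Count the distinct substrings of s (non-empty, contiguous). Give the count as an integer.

rank→(start, suffix):
  0 → (11, 'abbeaeeecdccbc')
  1 → (4, 'adcccdcabbeaeeecdccbc')
  2 → (15, 'aeeecdccbc')
  3 → (12, 'bbeaeeecdccbc')
  4 → (23, 'bc')
  5 → (0, 'bdecadcccdcabbeaeeecdccbc')
  6 → (13, 'beaeeecdccbc')
  7 → (24, 'c')
  8 → (10, 'cabbeaeeecdccbc')
  9 → (3, 'cadcccdcabbeaeeecdccbc')
  10 → (22, 'cbc')
  11 → (21, 'ccbc')
  12 → (6, 'cccdcabbeaeeecdccbc')
  13 → (7, 'ccdcabbeaeeecdccbc')
  14 → (8, 'cdcabbeaeeecdccbc')
  15 → (19, 'cdccbc')
  16 → (9, 'dcabbeaeeecdccbc')
  17 → (20, 'dccbc')
  18 → (5, 'dcccdcabbeaeeecdccbc')
  19 → (1, 'decadcccdcabbeaeeecdccbc')
  20 → (14, 'eaeeecdccbc')
  21 → (2, 'ecadcccdcabbeaeeecdccbc')
  22 → (18, 'ecdccbc')
  23 → (17, 'eecdccbc')
  24 → (16, 'eeecdccbc')

SA = [11, 4, 15, 12, 23, 0, 13, 24, 10, 3, 22, 21, 6, 7, 8, 19, 9, 20, 5, 1, 14, 2, 18, 17, 16]
[i] adj suffixes → lcp
  [1] 11/4 → 1 ('a')
  [2] 4/15 → 1 ('a')
  [3] 15/12 → 0 ('')
  [4] 12/23 → 1 ('b')
  [5] 23/0 → 1 ('b')
  [6] 0/13 → 1 ('b')
  [7] 13/24 → 0 ('')
  [8] 24/10 → 1 ('c')
  [9] 10/3 → 2 ('ca')
  [10] 3/22 → 1 ('c')
  [11] 22/21 → 1 ('c')
  [12] 21/6 → 2 ('cc')
  [13] 6/7 → 2 ('cc')
  [14] 7/8 → 1 ('c')
  [15] 8/19 → 3 ('cdc')
  [16] 19/9 → 0 ('')
  [17] 9/20 → 2 ('dc')
  [18] 20/5 → 3 ('dcc')
  [19] 5/1 → 1 ('d')
  [20] 1/14 → 0 ('')
  [21] 14/2 → 1 ('e')
  [22] 2/18 → 2 ('ec')
  [23] 18/17 → 1 ('e')
  [24] 17/16 → 2 ('ee')

n(n+1)/2 = 25·26/2 = 325
Σ LCP = 0 + 1 + 1 + 0 + 1 + 1 + 1 + 0 + 1 + 2 + 1 + 1 + 2 + 2 + 1 + 3 + 0 + 2 + 3 + 1 + 0 + 1 + 2 + 1 + 2 = 30
distinct = 325 − 30 = 295

295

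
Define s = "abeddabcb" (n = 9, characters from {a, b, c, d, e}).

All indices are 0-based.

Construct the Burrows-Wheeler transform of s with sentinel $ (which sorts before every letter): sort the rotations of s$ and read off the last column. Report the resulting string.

rank  rotation    last
    0  $abeddabcb  b
    1  abcb$abedd  d
    2  abeddabcb$  $
    3  b$abeddabc  c
    4  bcb$abedda  a
    5  beddabcb$a  a
    6  cb$abeddab  b
    7  dabcb$abed  d
    8  ddabcb$abe  e
    9  eddabcb$ab  b

bd$caabdeb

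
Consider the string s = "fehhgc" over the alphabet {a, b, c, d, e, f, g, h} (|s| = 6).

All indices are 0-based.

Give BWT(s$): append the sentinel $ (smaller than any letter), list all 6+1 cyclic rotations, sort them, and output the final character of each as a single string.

cgf$hhe

rank  rotation last
    0  $fehhgc  c
    1  c$fehhg  g
    2  ehhgc$f  f
    3  fehhgc$  $
    4  gc$fehh  h
    5  hgc$feh  h
    6  hhgc$fe  e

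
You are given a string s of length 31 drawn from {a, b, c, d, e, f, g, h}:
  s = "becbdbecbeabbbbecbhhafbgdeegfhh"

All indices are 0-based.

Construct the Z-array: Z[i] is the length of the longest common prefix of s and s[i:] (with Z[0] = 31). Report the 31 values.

Z[0]=31
i=1: i≥r, start 0; Z[1]=0
i=2: i≥r, start 0; Z[2]=0
i=3: i≥r, start 0; Z[3]=1 scan→box=[3,4)
i=4: i≥r, start 0; Z[4]=0
i=5: i≥r, start 0; Z[5]=4 scan→box=[5,9)
i=6: min(r-i=3, Z[1]=0)=0; Z[6]=0
i=7: min(r-i=2, Z[2]=0)=0; Z[7]=0
i=8: min(r-i=1, Z[3]=1)=1; Z[8]=2 scan→box=[8,10)
i=9: min(r-i=1, Z[1]=0)=0; Z[9]=0
i=10: i≥r, start 0; Z[10]=0
i=11: i≥r, start 0; Z[11]=1 scan→box=[11,12)
i=12: i≥r, start 0; Z[12]=1 scan→box=[12,13)
i=13: i≥r, start 0; Z[13]=1 scan→box=[13,14)
i=14: i≥r, start 0; Z[14]=4 scan→box=[14,18)
i=15: min(r-i=3, Z[1]=0)=0; Z[15]=0
i=16: min(r-i=2, Z[2]=0)=0; Z[16]=0
i=17: min(r-i=1, Z[3]=1)=1; Z[17]=1
i=18: i≥r, start 0; Z[18]=0
i=19: i≥r, start 0; Z[19]=0
i=20: i≥r, start 0; Z[20]=0
i=21: i≥r, start 0; Z[21]=0
i=22: i≥r, start 0; Z[22]=1 scan→box=[22,23)
i=23: i≥r, start 0; Z[23]=0
i=24: i≥r, start 0; Z[24]=0
i=25: i≥r, start 0; Z[25]=0
i=26: i≥r, start 0; Z[26]=0
i=27: i≥r, start 0; Z[27]=0
i=28: i≥r, start 0; Z[28]=0
i=29: i≥r, start 0; Z[29]=0
i=30: i≥r, start 0; Z[30]=0

[31, 0, 0, 1, 0, 4, 0, 0, 2, 0, 0, 1, 1, 1, 4, 0, 0, 1, 0, 0, 0, 0, 1, 0, 0, 0, 0, 0, 0, 0, 0]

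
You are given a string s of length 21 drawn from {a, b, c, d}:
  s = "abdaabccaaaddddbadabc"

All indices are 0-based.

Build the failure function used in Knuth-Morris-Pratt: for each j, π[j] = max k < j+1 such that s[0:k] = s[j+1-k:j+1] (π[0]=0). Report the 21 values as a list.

π[0] = 0
j=1 s[j]='b': π[1]=0 (border '')
j=2 s[j]='d': π[2]=0 (border '')
j=3 s[j]='a': π[3]=1 (border 'a')
j=4 s[j]='a': k: 1→0; π[4]=1 (border 'a')
j=5 s[j]='b': π[5]=2 (border 'ab')
j=6 s[j]='c': k: 2→0; π[6]=0 (border '')
j=7 s[j]='c': π[7]=0 (border '')
j=8 s[j]='a': π[8]=1 (border 'a')
j=9 s[j]='a': k: 1→0; π[9]=1 (border 'a')
j=10 s[j]='a': k: 1→0; π[10]=1 (border 'a')
j=11 s[j]='d': k: 1→0; π[11]=0 (border '')
j=12 s[j]='d': π[12]=0 (border '')
j=13 s[j]='d': π[13]=0 (border '')
j=14 s[j]='d': π[14]=0 (border '')
j=15 s[j]='b': π[15]=0 (border '')
j=16 s[j]='a': π[16]=1 (border 'a')
j=17 s[j]='d': k: 1→0; π[17]=0 (border '')
j=18 s[j]='a': π[18]=1 (border 'a')
j=19 s[j]='b': π[19]=2 (border 'ab')
j=20 s[j]='c': k: 2→0; π[20]=0 (border '')

[0, 0, 0, 1, 1, 2, 0, 0, 1, 1, 1, 0, 0, 0, 0, 0, 1, 0, 1, 2, 0]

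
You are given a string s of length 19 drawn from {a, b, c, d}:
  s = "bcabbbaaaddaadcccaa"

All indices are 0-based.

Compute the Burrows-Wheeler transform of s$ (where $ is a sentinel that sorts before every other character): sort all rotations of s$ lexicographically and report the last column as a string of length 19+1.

aacbdacaabba$cbcddaa

rank  rotation              last
    0  $bcabbbaaaddaadcccaa  a
    1  a$bcabbbaaaddaadccca  a
    2  aa$bcabbbaaaddaadccc  c
    3  aaaddaadcccaa$bcabbb  b
    4  aadcccaa$bcabbbaaadd  d
    5  aaddaadcccaa$bcabbba  a
    6  abbbaaaddaadcccaa$bc  c
    7  adcccaa$bcabbbaaadda  a
    8  addaadcccaa$bcabbbaa  a
    9  baaaddaadcccaa$bcabb  b
   10  bbaaaddaadcccaa$bcab  b
   11  bbbaaaddaadcccaa$bca  a
   12  bcabbbaaaddaadcccaa$  $
   13  caa$bcabbbaaaddaadcc  c
   14  cabbbaaaddaadcccaa$b  b
   15  ccaa$bcabbbaaaddaadc  c
   16  cccaa$bcabbbaaaddaad  d
   17  daadcccaa$bcabbbaaad  d
   18  dcccaa$bcabbbaaaddaa  a
   19  ddaadcccaa$bcabbbaaa  a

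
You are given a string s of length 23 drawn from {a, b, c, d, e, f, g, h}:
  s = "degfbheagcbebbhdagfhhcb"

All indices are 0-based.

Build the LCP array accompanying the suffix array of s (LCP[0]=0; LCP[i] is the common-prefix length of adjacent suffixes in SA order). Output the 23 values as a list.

rank→(start, suffix):
  0 → (7, 'agcbebbhdagfhhcb')
  1 → (16, 'agfhhcb')
  2 → (22, 'b')
  3 → (12, 'bbhdagfhhcb')
  4 → (10, 'bebbhdagfhhcb')
  5 → (13, 'bhdagfhhcb')
  6 → (4, 'bheagcbebbhdagfhhcb')
  7 → (21, 'cb')
  8 → (9, 'cbebbhdagfhhcb')
  9 → (15, 'dagfhhcb')
  10 → (0, 'degfbheagcbebbhdagfhhcb')
  11 → (6, 'eagcbebbhdagfhhcb')
  12 → (11, 'ebbhdagfhhcb')
  13 → (1, 'egfbheagcbebbhdagfhhcb')
  14 → (3, 'fbheagcbebbhdagfhhcb')
  15 → (18, 'fhhcb')
  16 → (8, 'gcbebbhdagfhhcb')
  17 → (2, 'gfbheagcbebbhdagfhhcb')
  18 → (17, 'gfhhcb')
  19 → (20, 'hcb')
  20 → (14, 'hdagfhhcb')
  21 → (5, 'heagcbebbhdagfhhcb')
  22 → (19, 'hhcb')

SA = [7, 16, 22, 12, 10, 13, 4, 21, 9, 15, 0, 6, 11, 1, 3, 18, 8, 2, 17, 20, 14, 5, 19]
[i] adj suffixes → lcp
  [1] 7/16 → 2 ('ag')
  [2] 16/22 → 0 ('')
  [3] 22/12 → 1 ('b')
  [4] 12/10 → 1 ('b')
  [5] 10/13 → 1 ('b')
  [6] 13/4 → 2 ('bh')
  [7] 4/21 → 0 ('')
  [8] 21/9 → 2 ('cb')
  [9] 9/15 → 0 ('')
  [10] 15/0 → 1 ('d')
  [11] 0/6 → 0 ('')
  [12] 6/11 → 1 ('e')
  [13] 11/1 → 1 ('e')
  [14] 1/3 → 0 ('')
  [15] 3/18 → 1 ('f')
  [16] 18/8 → 0 ('')
  [17] 8/2 → 1 ('g')
  [18] 2/17 → 2 ('gf')
  [19] 17/20 → 0 ('')
  [20] 20/14 → 1 ('h')
  [21] 14/5 → 1 ('h')
  [22] 5/19 → 1 ('h')

[0, 2, 0, 1, 1, 1, 2, 0, 2, 0, 1, 0, 1, 1, 0, 1, 0, 1, 2, 0, 1, 1, 1]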